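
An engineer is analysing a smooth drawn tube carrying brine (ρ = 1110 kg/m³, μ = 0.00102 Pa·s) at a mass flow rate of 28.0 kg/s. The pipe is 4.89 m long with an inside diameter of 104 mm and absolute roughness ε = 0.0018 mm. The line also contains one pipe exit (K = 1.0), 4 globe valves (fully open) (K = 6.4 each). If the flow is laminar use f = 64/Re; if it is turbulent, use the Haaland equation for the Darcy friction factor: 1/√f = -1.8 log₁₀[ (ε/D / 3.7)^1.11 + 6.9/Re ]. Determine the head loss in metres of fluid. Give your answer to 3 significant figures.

A = πD²/4 = π(0.104)²/4 = 0.008495 m²; mean velocity V = ṁ/(ρA) = 28/(1110 · 0.008495) = 2.969 m/s.
Reynolds number Re = ρVD/μ = 1110 · 2.969 · 0.104 / 0.00102 = 3.361e+05.
Re > 4000 → turbulent. Relative roughness ε/D = 1.8e-06/0.104 = 1.73e-05. Haaland: 1/√f = -1.8 log₁₀[(1.73e-05/3.7)^1.11 + 6.9/3.361e+05] = -1.8 log₁₀[1.21e-06 + 2.05e-05] = 8.393, so f = 0.0142.
Total minor-loss coefficient ΣK = 1·1 + 4·6.4 = 26.6.
ΔP = [f·L/D + ΣK]·(ρV²/2) = [0.0142·4.89/0.104 + 26.6]·(1110·2.969²/2) = [0.6675 + 26.6]·4894 = 1.334e+05 Pa.
Head loss h_f = ΔP/(ρg) = 1.334e+05/(1110·9.81) = 12.3 m.

h_f ≈ 12.3 m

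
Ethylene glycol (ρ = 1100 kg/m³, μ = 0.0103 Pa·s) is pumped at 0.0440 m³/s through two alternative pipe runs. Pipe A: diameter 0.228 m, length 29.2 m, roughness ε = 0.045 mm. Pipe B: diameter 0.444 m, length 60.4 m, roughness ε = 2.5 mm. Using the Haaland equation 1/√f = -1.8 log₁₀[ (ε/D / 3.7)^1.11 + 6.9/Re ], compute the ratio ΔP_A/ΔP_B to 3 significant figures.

Pipe A: V = Q/A = 0.044/0.04083 = 1.078 m/s; Re = 2.624e+04; ε/D = 0.000197; Haaland → f = 0.02447; ΔP_A = f(L/D)(ρV²/2) = 2002 Pa.
Pipe B: V = Q/A = 0.044/0.1548 = 0.2842 m/s; Re = 1.348e+04; ε/D = 0.00563; Haaland → f = 0.03669; ΔP_B = f(L/D)(ρV²/2) = 221.7 Pa.
ΔP_A/ΔP_B = 2002/221.7 = 9.03.

ΔP_A/ΔP_B ≈ 9.03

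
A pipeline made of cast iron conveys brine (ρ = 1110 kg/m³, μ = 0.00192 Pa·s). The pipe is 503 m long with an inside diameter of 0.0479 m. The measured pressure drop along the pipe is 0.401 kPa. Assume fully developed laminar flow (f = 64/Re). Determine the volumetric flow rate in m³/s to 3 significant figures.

Q ≈ 5.36×10^-5 m³/s

For laminar flow, f = 64/Re with Re = ρVD/μ, so Darcy-Weisbach reduces to ΔP = 32μLV/D². Solving for V: V = ΔP·D²/(32μL) = 401·(0.0479)²/(32·0.00192·503) = 0.02977 m/s.
Check: Re = ρVD/μ = 1110·0.02977·0.0479/0.00192 = 824.4 < 2300, so the laminar assumption holds.
Q = V·A = 0.02977·(π/4·0.0479²) = 5.365e-05 m³/s = 5.36×10^-5 m³/s.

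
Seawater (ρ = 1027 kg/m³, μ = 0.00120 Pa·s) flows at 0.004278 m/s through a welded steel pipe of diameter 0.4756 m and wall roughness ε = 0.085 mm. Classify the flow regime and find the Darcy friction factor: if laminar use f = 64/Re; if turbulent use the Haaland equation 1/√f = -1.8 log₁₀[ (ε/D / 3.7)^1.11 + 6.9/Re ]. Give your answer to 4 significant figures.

Re = ρVD/μ = 1027·0.004278·0.4756/0.0012 = 1741.
Re < 2300 → laminar, so f = 64/Re = 0.03675 (roughness is irrelevant in laminar flow).

f ≈ 0.03675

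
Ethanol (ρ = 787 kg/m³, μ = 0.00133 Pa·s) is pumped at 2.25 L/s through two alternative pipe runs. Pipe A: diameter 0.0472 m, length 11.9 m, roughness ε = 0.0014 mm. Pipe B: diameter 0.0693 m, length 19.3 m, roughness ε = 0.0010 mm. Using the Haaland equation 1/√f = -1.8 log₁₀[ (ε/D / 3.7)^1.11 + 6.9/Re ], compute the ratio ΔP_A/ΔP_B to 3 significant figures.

Pipe A: V = Q/A = 0.00225/0.00175 = 1.286 m/s; Re = 3.591e+04; ε/D = 2.97e-05; Haaland → f = 0.02241; ΔP_A = f(L/D)(ρV²/2) = 3676 Pa.
Pipe B: V = Q/A = 0.00225/0.003772 = 0.5965 m/s; Re = 2.446e+04; ε/D = 1.44e-05; Haaland → f = 0.02452; ΔP_B = f(L/D)(ρV²/2) = 956.1 Pa.
ΔP_A/ΔP_B = 3676/956.1 = 3.84.

ΔP_A/ΔP_B ≈ 3.84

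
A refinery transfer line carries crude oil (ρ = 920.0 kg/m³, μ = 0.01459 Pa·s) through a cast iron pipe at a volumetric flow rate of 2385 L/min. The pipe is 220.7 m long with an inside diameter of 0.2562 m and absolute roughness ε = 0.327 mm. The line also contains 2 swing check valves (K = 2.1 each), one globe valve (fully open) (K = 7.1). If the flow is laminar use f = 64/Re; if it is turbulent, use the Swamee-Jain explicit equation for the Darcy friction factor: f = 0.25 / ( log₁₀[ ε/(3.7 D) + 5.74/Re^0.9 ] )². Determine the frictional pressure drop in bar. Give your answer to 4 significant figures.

ΔP ≈ 0.1052 bar

Q = 2385 L/min = 2385/60000 = 0.03975 m³/s.
Cross-sectional area A = πD²/4 = π(0.2562)²/4 = 0.05155 m²; mean velocity V = Q/A = 0.03975/0.05155 = 0.7711 m/s.
Reynolds number Re = ρVD/μ = 920 · 0.7711 · 0.2562 / 0.0146 = 1.246e+04.
Re > 4000 → turbulent. Relative roughness ε/D = 0.000327/0.2562 = 0.00128. Swamee-Jain: f = 0.25/(log₁₀[0.00128/3.7 + 5.74/1.246e+04^0.9])² = 0.25/(log₁₀[0.000345 + 0.00118])² = 0.25/(-2.816)² = 0.03153.
Total minor-loss coefficient ΣK = 2·2.1 + 1·7.1 = 11.3.
ΔP = [f·L/D + ΣK]·(ρV²/2) = [0.03153·220.7/0.2562 + 11.3]·(920·0.7711²/2) = [27.16 + 11.3]·273.5 = 1.052e+04 Pa.
ΔP = 1.052e+04 Pa = 0.1052 bar.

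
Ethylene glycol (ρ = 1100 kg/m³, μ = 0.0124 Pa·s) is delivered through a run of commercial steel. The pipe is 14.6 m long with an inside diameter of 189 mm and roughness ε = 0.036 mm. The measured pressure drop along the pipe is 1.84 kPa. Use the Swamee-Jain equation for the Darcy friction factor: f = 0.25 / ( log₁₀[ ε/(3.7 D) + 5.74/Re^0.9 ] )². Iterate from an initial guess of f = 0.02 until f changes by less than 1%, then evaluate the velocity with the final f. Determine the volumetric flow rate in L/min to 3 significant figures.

Q ≈ 2180 L/min

Rearranging Darcy-Weisbach: V = √(2·ΔP·D/(f·L·ρ)). With ε/D = 3.6e-05/0.189 = 0.00019, iterate starting from f = 0.02:
  f = 0.02 → V = √(2·1840·0.189/(0.02·14.6·1100)) = 1.472 m/s; Re = ρVD/μ = 2.467e+04; f → 0.02503
  f = 0.02503 → V = 1.315 m/s; Re = 2.205e+04; f → 0.02569
  f = 0.02569 → V = 1.298 m/s; Re = 2.177e+04; f → 0.02576
Converged (Δf/f < 1%). With the final f = 0.02576: V = √(2·1840·0.189/(0.02576·14.6·1100)) = 1.296 m/s.
Q = V·A = 1.296·(π/4·0.189²) = 0.03637 m³/s = 2180 L/min.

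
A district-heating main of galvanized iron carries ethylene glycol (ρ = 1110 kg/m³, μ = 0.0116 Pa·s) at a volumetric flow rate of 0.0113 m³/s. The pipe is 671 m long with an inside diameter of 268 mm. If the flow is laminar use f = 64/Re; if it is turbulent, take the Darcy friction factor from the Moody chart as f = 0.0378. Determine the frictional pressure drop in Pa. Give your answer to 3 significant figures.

Cross-sectional area A = πD²/4 = π(0.268)²/4 = 0.05641 m²; mean velocity V = Q/A = 0.0113/0.05641 = 0.2003 m/s.
Reynolds number Re = ρVD/μ = 1110 · 0.2003 · 0.268 / 0.0116 = 5137.
Re > 4000 → turbulent; use the Moody-chart value f = 0.0378.
Darcy-Weisbach: ΔP = f(L/D)(ρV²/2) = 0.0378·(671/0.268)·(1110·0.2003²/2) = 0.0378·2504·22.27 = 2108 Pa.

ΔP ≈ 2110 Pa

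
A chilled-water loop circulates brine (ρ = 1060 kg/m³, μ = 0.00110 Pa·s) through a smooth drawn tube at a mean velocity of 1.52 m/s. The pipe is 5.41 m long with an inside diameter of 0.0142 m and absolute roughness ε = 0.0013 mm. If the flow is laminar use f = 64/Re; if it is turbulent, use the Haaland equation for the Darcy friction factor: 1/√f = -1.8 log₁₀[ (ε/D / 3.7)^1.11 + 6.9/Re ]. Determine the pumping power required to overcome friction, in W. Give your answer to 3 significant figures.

Reynolds number Re = ρVD/μ = 1060 · 1.52 · 0.0142 / 0.0011 = 2.08e+04.
Re > 4000 → turbulent. Relative roughness ε/D = 1.3e-06/0.0142 = 9.15e-05. Haaland: 1/√f = -1.8 log₁₀[(9.15e-05/3.7)^1.11 + 6.9/2.08e+04] = -1.8 log₁₀[7.7e-06 + 0.000332] = 6.245, so f = 0.02564.
Darcy-Weisbach: ΔP = f(L/D)(ρV²/2) = 0.02564·(5.41/0.0142)·(1060·1.52²/2) = 0.02564·381·1225 = 1.196e+04 Pa.
Q = V·A = 1.52·0.0001584 = 0.0002407 m³/s.
Pumping power P = QΔP = 0.0002407·1.196e+04 = 2.880 W = 2.88 W.

P ≈ 2.88 W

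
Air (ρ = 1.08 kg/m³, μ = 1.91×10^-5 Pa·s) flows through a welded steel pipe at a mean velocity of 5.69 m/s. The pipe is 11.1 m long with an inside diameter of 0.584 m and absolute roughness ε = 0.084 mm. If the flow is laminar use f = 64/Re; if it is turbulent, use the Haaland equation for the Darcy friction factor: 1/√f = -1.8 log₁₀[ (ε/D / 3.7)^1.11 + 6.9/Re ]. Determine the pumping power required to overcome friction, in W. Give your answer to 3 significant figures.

Reynolds number Re = ρVD/μ = 1.08 · 5.69 · 0.584 / 1.91e-05 = 1.879e+05.
Re > 4000 → turbulent. Relative roughness ε/D = 8.4e-05/0.584 = 0.000144. Haaland: 1/√f = -1.8 log₁₀[(0.000144/3.7)^1.11 + 6.9/1.879e+05] = -1.8 log₁₀[1.27e-05 + 3.67e-05] = 7.751, so f = 0.01665.
Darcy-Weisbach: ΔP = f(L/D)(ρV²/2) = 0.01665·(11.1/0.584)·(1.08·5.69²/2) = 0.01665·19.01·17.48 = 5.532 Pa.
Q = V·A = 5.69·0.2679 = 1.524 m³/s.
Pumping power P = QΔP = 1.524·5.532 = 8.431 W = 8.43 W.

P ≈ 8.43 W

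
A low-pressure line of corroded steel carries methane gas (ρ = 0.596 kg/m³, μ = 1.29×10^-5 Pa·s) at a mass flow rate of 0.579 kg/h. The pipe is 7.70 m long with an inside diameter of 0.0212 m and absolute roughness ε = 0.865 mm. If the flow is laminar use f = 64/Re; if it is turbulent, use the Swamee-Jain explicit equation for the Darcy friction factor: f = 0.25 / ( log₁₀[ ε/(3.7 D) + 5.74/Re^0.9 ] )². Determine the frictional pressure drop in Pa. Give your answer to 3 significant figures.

ΔP ≈ 5.41 Pa

ṁ = 0.579 kg/h = 0.579/3600 = 0.0001608 kg/s.
A = πD²/4 = π(0.0212)²/4 = 0.000353 m²; mean velocity V = ṁ/(ρA) = 0.0001608/(0.596 · 0.000353) = 0.7645 m/s.
Reynolds number Re = ρVD/μ = 0.596 · 0.7645 · 0.0212 / 1.29e-05 = 748.8.
Re < 2300 → laminar flow, so f = 64/Re = 64/748.8 = 0.08547 (the turbulent correlation is not needed).
Darcy-Weisbach: ΔP = f(L/D)(ρV²/2) = 0.08547·(7.7/0.0212)·(0.596·0.7645²/2) = 0.08547·363.2·0.1742 = 5.407 Pa.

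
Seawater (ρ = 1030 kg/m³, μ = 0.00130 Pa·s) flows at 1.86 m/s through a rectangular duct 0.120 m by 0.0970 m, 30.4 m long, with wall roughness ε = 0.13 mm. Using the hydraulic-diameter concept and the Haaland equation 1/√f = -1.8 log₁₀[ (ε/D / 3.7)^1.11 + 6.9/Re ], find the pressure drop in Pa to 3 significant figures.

Hydraulic diameter D_h = 4A/P = 4·(0.12·0.097)/(2·(0.12+0.097)) = 0.04656/0.434 = 0.1073 m.
Re = ρVD_h/μ = 1030·1.86·0.1073/0.0013 = 1.581e+05.
ε/D_h = 0.00013/0.1073 = 0.00121; Haaland gives 1/√f = -1.8 log₁₀[0.000135+4.36e-05] = 6.744, so f = 0.02198.
ΔP = f(L/D_h)(ρV²/2) = 0.02198·30.4/0.1073·1782 = 1.11e+04 Pa.

ΔP ≈ 11100 Pa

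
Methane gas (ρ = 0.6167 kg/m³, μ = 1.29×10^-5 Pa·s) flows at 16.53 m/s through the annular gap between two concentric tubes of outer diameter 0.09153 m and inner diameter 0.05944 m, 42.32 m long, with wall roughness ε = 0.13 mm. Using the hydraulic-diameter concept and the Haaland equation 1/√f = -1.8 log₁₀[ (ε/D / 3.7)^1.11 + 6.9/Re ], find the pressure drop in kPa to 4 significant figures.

Hydraulic diameter D_h = 4A/P = D_o - D_i = 0.09153 - 0.05944 = 0.03209 m.
Re = ρVD_h/μ = 0.6167·16.53·0.03209/1.29e-05 = 2.536e+04.
ε/D_h = 0.00013/0.03209 = 0.00405; Haaland gives 1/√f = -1.8 log₁₀[0.000517+0.000272] = 5.585, so f = 0.03206.
ΔP = f(L/D_h)(ρV²/2) = 0.03206·42.32/0.03209·84.25 = 3562 Pa.
ΔP = 3.562 kPa.

ΔP ≈ 3.562 kPa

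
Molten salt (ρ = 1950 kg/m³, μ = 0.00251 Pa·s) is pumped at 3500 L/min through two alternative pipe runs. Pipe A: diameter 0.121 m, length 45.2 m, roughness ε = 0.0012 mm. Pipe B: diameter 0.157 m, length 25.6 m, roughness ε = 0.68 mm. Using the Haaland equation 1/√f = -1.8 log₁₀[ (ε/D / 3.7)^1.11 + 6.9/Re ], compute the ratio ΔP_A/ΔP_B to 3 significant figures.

Pipe A: V = Q/A = 0.05833/0.0115 = 5.073 m/s; Re = 4.769e+05; ε/D = 9.92e-06; Haaland → f = 0.01328; ΔP_A = f(L/D)(ρV²/2) = 1.245e+05 Pa.
Pipe B: V = Q/A = 0.05833/0.01936 = 3.013 m/s; Re = 3.675e+05; ε/D = 0.00433; Haaland → f = 0.02941; ΔP_B = f(L/D)(ρV²/2) = 4.245e+04 Pa.
ΔP_A/ΔP_B = 1.245e+05/4.245e+04 = 2.93.

ΔP_A/ΔP_B ≈ 2.93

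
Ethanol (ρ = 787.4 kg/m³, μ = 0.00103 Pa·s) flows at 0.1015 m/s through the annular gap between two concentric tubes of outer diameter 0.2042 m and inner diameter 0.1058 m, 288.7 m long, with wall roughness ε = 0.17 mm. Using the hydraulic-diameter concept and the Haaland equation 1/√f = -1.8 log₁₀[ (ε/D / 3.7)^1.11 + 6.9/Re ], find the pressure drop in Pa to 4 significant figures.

ΔP ≈ 420.1 Pa

Hydraulic diameter D_h = 4A/P = D_o - D_i = 0.2042 - 0.1058 = 0.0984 m.
Re = ρVD_h/μ = 787.4·0.1015·0.0984/0.00103 = 7635.
ε/D_h = 0.00017/0.0984 = 0.00173; Haaland gives 1/√f = -1.8 log₁₀[0.000201+0.000904] = 5.322, so f = 0.0353.
ΔP = f(L/D_h)(ρV²/2) = 0.0353·288.7/0.0984·4.056 = 420.1 Pa.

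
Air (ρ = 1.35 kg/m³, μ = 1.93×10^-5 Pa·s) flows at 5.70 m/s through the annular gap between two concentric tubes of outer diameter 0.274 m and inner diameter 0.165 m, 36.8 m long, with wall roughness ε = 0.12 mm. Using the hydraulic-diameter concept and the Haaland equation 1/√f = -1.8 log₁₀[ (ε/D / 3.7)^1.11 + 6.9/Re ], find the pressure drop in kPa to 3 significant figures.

Hydraulic diameter D_h = 4A/P = D_o - D_i = 0.274 - 0.165 = 0.109 m.
Re = ρVD_h/μ = 1.35·5.7·0.109/1.93e-05 = 4.346e+04.
ε/D_h = 0.00012/0.109 = 0.0011; Haaland gives 1/√f = -1.8 log₁₀[0.000122+0.000159] = 6.394, so f = 0.02446.
ΔP = f(L/D_h)(ρV²/2) = 0.02446·36.8/0.109·21.93 = 181.1 Pa.
ΔP = 0.181 kPa.

ΔP ≈ 0.181 kPa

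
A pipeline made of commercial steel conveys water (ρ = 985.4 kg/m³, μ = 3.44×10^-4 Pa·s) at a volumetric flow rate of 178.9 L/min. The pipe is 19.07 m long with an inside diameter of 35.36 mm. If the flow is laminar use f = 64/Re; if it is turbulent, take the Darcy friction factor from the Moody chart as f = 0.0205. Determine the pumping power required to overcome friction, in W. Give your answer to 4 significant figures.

Q = 178.9 L/min = 178.9/60000 = 0.002982 m³/s.
Cross-sectional area A = πD²/4 = π(0.03536)²/4 = 0.000982 m²; mean velocity V = Q/A = 0.002982/0.000982 = 3.036 m/s.
Reynolds number Re = ρVD/μ = 985.4 · 3.036 · 0.03536 / 0.000344 = 3.075e+05.
Re > 4000 → turbulent; use the Moody-chart value f = 0.0205.
Darcy-Weisbach: ΔP = f(L/D)(ρV²/2) = 0.0205·(19.07/0.03536)·(985.4·3.036²/2) = 0.0205·539.3·4542 = 5.022e+04 Pa.
Pumping power P = QΔP = 0.002982·5.022e+04 = 149.74 W = 149.7 W.

P ≈ 149.7 W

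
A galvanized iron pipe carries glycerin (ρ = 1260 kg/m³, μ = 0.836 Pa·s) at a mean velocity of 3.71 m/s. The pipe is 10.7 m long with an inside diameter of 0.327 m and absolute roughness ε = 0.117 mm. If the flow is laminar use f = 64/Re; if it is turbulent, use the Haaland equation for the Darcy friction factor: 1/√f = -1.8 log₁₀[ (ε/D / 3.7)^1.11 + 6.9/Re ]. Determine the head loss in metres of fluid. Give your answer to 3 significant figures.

h_f ≈ 0.803 m

Reynolds number Re = ρVD/μ = 1260 · 3.71 · 0.327 / 0.836 = 1828.
Re < 2300 → laminar flow, so f = 64/Re = 64/1828 = 0.035 (the turbulent correlation is not needed).
Darcy-Weisbach: ΔP = f(L/D)(ρV²/2) = 0.035·(10.7/0.327)·(1260·3.71²/2) = 0.035·32.72·8671 = 9932 Pa.
Head loss h_f = ΔP/(ρg) = 9932/(1260·9.81) = 0.803 m.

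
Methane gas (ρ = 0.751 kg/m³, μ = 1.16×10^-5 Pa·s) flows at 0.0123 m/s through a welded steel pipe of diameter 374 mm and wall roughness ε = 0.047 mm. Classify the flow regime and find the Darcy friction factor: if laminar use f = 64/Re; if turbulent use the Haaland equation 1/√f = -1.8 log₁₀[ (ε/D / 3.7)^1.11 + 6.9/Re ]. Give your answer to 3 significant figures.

f ≈ 0.215

Re = ρVD/μ = 0.751·0.0123·0.374/1.16e-05 = 297.8.
Re < 2300 → laminar, so f = 64/Re = 0.2149 (roughness is irrelevant in laminar flow).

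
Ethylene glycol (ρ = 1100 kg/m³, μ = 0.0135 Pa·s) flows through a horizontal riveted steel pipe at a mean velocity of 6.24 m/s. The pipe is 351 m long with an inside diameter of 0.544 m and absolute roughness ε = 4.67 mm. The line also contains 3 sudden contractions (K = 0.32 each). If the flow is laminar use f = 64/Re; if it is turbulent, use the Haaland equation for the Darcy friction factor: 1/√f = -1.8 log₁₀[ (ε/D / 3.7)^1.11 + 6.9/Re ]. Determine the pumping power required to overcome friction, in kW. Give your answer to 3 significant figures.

P ≈ 758 kW

Reynolds number Re = ρVD/μ = 1100 · 6.24 · 0.544 / 0.0135 = 2.766e+05.
Re > 4000 → turbulent. Relative roughness ε/D = 0.00467/0.544 = 0.00858. Haaland: 1/√f = -1.8 log₁₀[(0.00858/3.7)^1.11 + 6.9/2.766e+05] = -1.8 log₁₀[0.00119 + 2.49e-05] = 5.247, so f = 0.03632.
Total minor-loss coefficient ΣK = 3·0.32 = 0.96.
ΔP = [f·L/D + ΣK]·(ρV²/2) = [0.03632·351/0.544 + 0.96]·(1100·6.24²/2) = [23.43 + 0.96]·2.142e+04 = 5.224e+05 Pa.
Q = V·A = 6.24·0.2324 = 1.45 m³/s.
Pumping power P = QΔP = 1.45·5.224e+05 = 757600 W = 758 kW.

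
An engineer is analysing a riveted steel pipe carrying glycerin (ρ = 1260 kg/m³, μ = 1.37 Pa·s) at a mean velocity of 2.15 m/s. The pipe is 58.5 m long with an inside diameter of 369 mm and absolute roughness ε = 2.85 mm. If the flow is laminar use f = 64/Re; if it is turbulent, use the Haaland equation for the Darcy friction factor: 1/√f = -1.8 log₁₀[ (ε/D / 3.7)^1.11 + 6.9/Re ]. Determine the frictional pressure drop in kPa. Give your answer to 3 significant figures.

Reynolds number Re = ρVD/μ = 1260 · 2.15 · 0.369 / 1.37 = 729.7.
Re < 2300 → laminar flow, so f = 64/Re = 64/729.7 = 0.08771 (the turbulent correlation is not needed).
Darcy-Weisbach: ΔP = f(L/D)(ρV²/2) = 0.08771·(58.5/0.369)·(1260·2.15²/2) = 0.08771·158.5·2912 = 4.05e+04 Pa.
ΔP = 4.05e+04 Pa = 40.5 kPa.

ΔP ≈ 40.5 kPa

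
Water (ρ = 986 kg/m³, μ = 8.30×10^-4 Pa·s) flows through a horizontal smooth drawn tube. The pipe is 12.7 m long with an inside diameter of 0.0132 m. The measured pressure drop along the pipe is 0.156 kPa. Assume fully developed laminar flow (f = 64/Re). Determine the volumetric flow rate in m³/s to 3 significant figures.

Q ≈ 1.10×10^-5 m³/s

For laminar flow, f = 64/Re with Re = ρVD/μ, so Darcy-Weisbach reduces to ΔP = 32μLV/D². Solving for V: V = ΔP·D²/(32μL) = 156·(0.0132)²/(32·0.00083·12.7) = 0.08058 m/s.
Check: Re = ρVD/μ = 986·0.08058·0.0132/0.00083 = 1264 < 2300, so the laminar assumption holds.
Q = V·A = 0.08058·(π/4·0.0132²) = 1.103e-05 m³/s = 1.10×10^-5 m³/s.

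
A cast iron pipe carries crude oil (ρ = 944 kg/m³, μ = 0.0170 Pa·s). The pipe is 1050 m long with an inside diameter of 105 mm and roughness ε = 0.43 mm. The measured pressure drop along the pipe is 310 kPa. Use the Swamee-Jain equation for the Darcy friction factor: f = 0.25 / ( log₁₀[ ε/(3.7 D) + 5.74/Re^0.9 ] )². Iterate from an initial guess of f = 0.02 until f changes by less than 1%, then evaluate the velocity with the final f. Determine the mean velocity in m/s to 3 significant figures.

V ≈ 1.30 m/s

Rearranging Darcy-Weisbach: V = √(2·ΔP·D/(f·L·ρ)). With ε/D = 0.00043/0.105 = 0.0041, iterate starting from f = 0.02:
  f = 0.02 → V = √(2·3.1e+05·0.105/(0.02·1050·944)) = 1.812 m/s; Re = ρVD/μ = 1.057e+04; f → 0.03682
  f = 0.03682 → V = 1.336 m/s; Re = 7787; f → 0.03888
  f = 0.03888 → V = 1.3 m/s; Re = 7578; f → 0.03909
Converged (Δf/f < 1%). With the final f = 0.03909: V = √(2·3.1e+05·0.105/(0.03909·1050·944)) = 1.296 m/s.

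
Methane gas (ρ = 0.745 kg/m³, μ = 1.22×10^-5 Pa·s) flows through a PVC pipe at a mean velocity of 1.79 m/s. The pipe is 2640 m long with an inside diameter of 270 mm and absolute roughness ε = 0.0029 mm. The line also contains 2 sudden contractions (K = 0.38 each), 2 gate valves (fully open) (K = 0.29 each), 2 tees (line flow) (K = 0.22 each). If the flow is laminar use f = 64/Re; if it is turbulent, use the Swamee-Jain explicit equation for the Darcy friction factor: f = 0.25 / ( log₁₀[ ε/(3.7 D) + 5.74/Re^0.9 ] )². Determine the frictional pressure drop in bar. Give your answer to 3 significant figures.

ΔP ≈ 0.00276 bar

Reynolds number Re = ρVD/μ = 0.745 · 1.79 · 0.27 / 1.22e-05 = 2.951e+04.
Re > 4000 → turbulent. Relative roughness ε/D = 2.9e-06/0.27 = 1.07e-05. Swamee-Jain: f = 0.25/(log₁₀[1.07e-05/3.7 + 5.74/2.951e+04^0.9])² = 0.25/(log₁₀[2.9e-06 + 0.000544])² = 0.25/(-3.262)² = 0.0235.
Total minor-loss coefficient ΣK = 2·0.38 + 2·0.29 + 2·0.22 = 1.78.
ΔP = [f·L/D + ΣK]·(ρV²/2) = [0.0235·2640/0.27 + 1.78]·(0.745·1.79²/2) = [229.8 + 1.78]·1.194 = 276.3 Pa.
ΔP = 276.3 Pa = 0.00276 bar.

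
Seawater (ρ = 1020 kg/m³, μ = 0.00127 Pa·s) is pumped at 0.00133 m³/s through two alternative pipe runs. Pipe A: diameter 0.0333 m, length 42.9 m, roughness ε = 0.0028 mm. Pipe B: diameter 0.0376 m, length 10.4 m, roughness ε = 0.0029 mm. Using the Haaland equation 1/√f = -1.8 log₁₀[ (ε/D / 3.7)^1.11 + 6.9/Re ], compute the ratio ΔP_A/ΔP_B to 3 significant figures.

Pipe A: V = Q/A = 0.00133/0.0008709 = 1.527 m/s; Re = 4.084e+04; ε/D = 8.41e-05; Haaland → f = 0.02189; ΔP_A = f(L/D)(ρV²/2) = 3.355e+04 Pa.
Pipe B: V = Q/A = 0.00133/0.00111 = 1.198 m/s; Re = 3.617e+04; ε/D = 7.71e-05; Haaland → f = 0.02248; ΔP_B = f(L/D)(ρV²/2) = 4550 Pa.
ΔP_A/ΔP_B = 3.355e+04/4550 = 7.37.

ΔP_A/ΔP_B ≈ 7.37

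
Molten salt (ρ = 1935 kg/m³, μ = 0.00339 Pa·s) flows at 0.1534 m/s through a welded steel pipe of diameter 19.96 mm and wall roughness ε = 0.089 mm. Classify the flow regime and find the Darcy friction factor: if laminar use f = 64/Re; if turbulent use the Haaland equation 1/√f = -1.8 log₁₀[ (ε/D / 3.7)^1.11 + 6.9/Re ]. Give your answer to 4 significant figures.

Re = ρVD/μ = 1935·0.1534·0.01996/0.00339 = 1748.
Re < 2300 → laminar, so f = 64/Re = 0.03662 (roughness is irrelevant in laminar flow).

f ≈ 0.03662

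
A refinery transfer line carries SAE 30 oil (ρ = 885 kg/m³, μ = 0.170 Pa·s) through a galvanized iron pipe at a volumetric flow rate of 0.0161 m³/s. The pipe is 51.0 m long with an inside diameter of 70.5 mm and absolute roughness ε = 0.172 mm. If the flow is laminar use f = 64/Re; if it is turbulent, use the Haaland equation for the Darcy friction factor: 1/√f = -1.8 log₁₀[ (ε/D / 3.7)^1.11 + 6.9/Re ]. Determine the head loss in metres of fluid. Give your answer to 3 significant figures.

h_f ≈ 26.5 m

Cross-sectional area A = πD²/4 = π(0.0705)²/4 = 0.003904 m²; mean velocity V = Q/A = 0.0161/0.003904 = 4.124 m/s.
Reynolds number Re = ρVD/μ = 885 · 4.124 · 0.0705 / 0.17 = 1514.
Re < 2300 → laminar flow, so f = 64/Re = 64/1514 = 0.04228 (the turbulent correlation is not needed).
Darcy-Weisbach: ΔP = f(L/D)(ρV²/2) = 0.04228·(51/0.0705)·(885·4.124²/2) = 0.04228·723.4·7527 = 2.302e+05 Pa.
Head loss h_f = ΔP/(ρg) = 2.302e+05/(885·9.81) = 26.5 m.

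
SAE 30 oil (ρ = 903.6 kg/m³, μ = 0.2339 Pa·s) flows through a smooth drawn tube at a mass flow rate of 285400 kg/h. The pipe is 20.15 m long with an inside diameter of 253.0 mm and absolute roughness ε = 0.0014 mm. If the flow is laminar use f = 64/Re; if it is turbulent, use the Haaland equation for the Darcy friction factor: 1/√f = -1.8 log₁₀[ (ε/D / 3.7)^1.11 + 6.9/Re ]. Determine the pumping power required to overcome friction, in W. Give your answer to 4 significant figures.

P ≈ 360.8 W

ṁ = 285400 kg/h = 285400/3600 = 79.28 kg/s.
A = πD²/4 = π(0.253)²/4 = 0.05027 m²; mean velocity V = ṁ/(ρA) = 79.28/(903.6 · 0.05027) = 1.745 m/s.
Reynolds number Re = ρVD/μ = 903.6 · 1.745 · 0.253 / 0.234 = 1706.
Re < 2300 → laminar flow, so f = 64/Re = 64/1706 = 0.03752 (the turbulent correlation is not needed).
Darcy-Weisbach: ΔP = f(L/D)(ρV²/2) = 0.03752·(20.15/0.253)·(903.6·1.745²/2) = 0.03752·79.64·1376 = 4112 Pa.
Q = ṁ/ρ = 79.28/903.6 = 0.08774 m³/s.
Pumping power P = QΔP = 0.08774·4112 = 360.77 W = 360.8 W.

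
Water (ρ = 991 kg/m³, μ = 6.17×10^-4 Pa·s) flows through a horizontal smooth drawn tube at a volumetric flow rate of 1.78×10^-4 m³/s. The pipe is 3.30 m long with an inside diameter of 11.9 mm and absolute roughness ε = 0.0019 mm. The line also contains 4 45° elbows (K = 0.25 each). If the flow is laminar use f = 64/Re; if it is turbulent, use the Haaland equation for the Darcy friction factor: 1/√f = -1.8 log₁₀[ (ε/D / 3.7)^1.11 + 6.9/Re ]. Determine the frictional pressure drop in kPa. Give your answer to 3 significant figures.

ΔP ≈ 9.56 kPa

Cross-sectional area A = πD²/4 = π(0.0119)²/4 = 0.0001112 m²; mean velocity V = Q/A = 0.000178/0.0001112 = 1.6 m/s.
Reynolds number Re = ρVD/μ = 991 · 1.6 · 0.0119 / 0.000617 = 3.059e+04.
Re > 4000 → turbulent. Relative roughness ε/D = 1.9e-06/0.0119 = 0.00016. Haaland: 1/√f = -1.8 log₁₀[(0.00016/3.7)^1.11 + 6.9/3.059e+04] = -1.8 log₁₀[1.43e-05 + 0.000226] = 6.516, so f = 0.02355.
Total minor-loss coefficient ΣK = 4·0.25 = 1.
ΔP = [f·L/D + ΣK]·(ρV²/2) = [0.02355·3.3/0.0119 + 1]·(991·1.6²/2) = [6.531 + 1]·1269 = 9558 Pa.
ΔP = 9558 Pa = 9.56 kPa.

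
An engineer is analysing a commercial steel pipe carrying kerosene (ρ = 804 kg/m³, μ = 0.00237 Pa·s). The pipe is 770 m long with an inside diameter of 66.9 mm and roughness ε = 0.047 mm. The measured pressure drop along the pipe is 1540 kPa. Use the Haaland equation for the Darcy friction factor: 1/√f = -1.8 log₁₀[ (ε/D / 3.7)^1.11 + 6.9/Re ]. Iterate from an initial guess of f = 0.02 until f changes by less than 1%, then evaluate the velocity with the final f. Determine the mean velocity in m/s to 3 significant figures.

V ≈ 3.97 m/s

Rearranging Darcy-Weisbach: V = √(2·ΔP·D/(f·L·ρ)). With ε/D = 4.7e-05/0.0669 = 0.000703, iterate starting from f = 0.02:
  f = 0.02 → V = √(2·1.54e+06·0.0669/(0.02·770·804)) = 4.079 m/s; Re = ρVD/μ = 9.258e+04; f → 0.02106
  f = 0.02106 → V = 3.975 m/s; Re = 9.022e+04; f → 0.02112
Converged (Δf/f < 1%). With the final f = 0.02112: V = √(2·1.54e+06·0.0669/(0.02112·770·804)) = 3.97 m/s.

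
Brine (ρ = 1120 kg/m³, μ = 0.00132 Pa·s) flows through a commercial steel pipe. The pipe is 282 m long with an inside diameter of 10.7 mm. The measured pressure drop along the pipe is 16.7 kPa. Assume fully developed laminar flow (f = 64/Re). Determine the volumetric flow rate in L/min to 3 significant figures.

For laminar flow, f = 64/Re with Re = ρVD/μ, so Darcy-Weisbach reduces to ΔP = 32μLV/D². Solving for V: V = ΔP·D²/(32μL) = 1.67e+04·(0.0107)²/(32·0.00132·282) = 0.1605 m/s.
Check: Re = ρVD/μ = 1120·0.1605·0.0107/0.00132 = 1457 < 2300, so the laminar assumption holds.
Q = V·A = 0.1605·(π/4·0.0107²) = 1.443e-05 m³/s = 0.866 L/min.

Q ≈ 0.866 L/min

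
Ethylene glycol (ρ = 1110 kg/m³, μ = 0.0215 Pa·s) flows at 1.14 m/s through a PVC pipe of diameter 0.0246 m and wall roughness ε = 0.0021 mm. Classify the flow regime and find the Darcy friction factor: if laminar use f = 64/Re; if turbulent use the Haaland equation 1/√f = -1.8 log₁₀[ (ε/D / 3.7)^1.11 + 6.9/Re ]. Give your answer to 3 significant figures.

Re = ρVD/μ = 1110·1.14·0.0246/0.0215 = 1448.
Re < 2300 → laminar, so f = 64/Re = 0.0442 (roughness is irrelevant in laminar flow).

f ≈ 0.0442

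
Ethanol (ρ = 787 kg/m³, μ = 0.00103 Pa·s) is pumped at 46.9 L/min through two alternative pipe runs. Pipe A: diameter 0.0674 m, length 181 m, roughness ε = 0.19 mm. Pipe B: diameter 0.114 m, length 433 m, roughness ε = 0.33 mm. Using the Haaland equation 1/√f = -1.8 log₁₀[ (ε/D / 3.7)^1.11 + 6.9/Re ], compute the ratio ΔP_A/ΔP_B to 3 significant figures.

Pipe A: V = Q/A = 0.0007817/0.003568 = 0.2191 m/s; Re = 1.128e+04; ε/D = 0.00282; Haaland → f = 0.03387; ΔP_A = f(L/D)(ρV²/2) = 1718 Pa.
Pipe B: V = Q/A = 0.0007817/0.01021 = 0.07658 m/s; Re = 6671; ε/D = 0.00289; Haaland → f = 0.03782; ΔP_B = f(L/D)(ρV²/2) = 331.5 Pa.
ΔP_A/ΔP_B = 1718/331.5 = 5.18.

ΔP_A/ΔP_B ≈ 5.18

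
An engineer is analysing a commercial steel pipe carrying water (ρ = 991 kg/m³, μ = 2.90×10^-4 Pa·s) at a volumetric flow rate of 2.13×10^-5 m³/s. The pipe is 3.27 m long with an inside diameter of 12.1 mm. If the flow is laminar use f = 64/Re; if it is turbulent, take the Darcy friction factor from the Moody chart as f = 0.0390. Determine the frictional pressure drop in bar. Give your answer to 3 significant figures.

ΔP ≈ 0.00179 bar

Cross-sectional area A = πD²/4 = π(0.0121)²/4 = 0.000115 m²; mean velocity V = Q/A = 2.13e-05/0.000115 = 0.1852 m/s.
Reynolds number Re = ρVD/μ = 991 · 0.1852 · 0.0121 / 0.00029 = 7659.
Re > 4000 → turbulent; use the Moody-chart value f = 0.0390.
Darcy-Weisbach: ΔP = f(L/D)(ρV²/2) = 0.039·(3.27/0.0121)·(991·0.1852²/2) = 0.039·270.2·17 = 179.2 Pa.
ΔP = 179.2 Pa = 0.00179 bar.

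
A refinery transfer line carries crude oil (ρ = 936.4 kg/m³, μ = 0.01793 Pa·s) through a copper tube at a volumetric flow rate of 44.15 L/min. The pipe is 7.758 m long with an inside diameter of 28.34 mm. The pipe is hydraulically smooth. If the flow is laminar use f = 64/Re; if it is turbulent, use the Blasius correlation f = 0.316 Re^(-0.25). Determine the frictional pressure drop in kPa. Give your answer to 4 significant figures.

ΔP ≈ 6.465 kPa

Q = 44.15 L/min = 44.15/60000 = 0.0007358 m³/s.
Cross-sectional area A = πD²/4 = π(0.02834)²/4 = 0.0006308 m²; mean velocity V = Q/A = 0.0007358/0.0006308 = 1.167 m/s.
Reynolds number Re = ρVD/μ = 936.4 · 1.167 · 0.02834 / 0.0179 = 1727.
Re < 2300 → laminar flow, so f = 64/Re = 64/1727 = 0.03707 (the turbulent correlation is not needed).
Darcy-Weisbach: ΔP = f(L/D)(ρV²/2) = 0.03707·(7.758/0.02834)·(936.4·1.167²/2) = 0.03707·273.7·637.1 = 6465 Pa.
ΔP = 6465 Pa = 6.465 kPa.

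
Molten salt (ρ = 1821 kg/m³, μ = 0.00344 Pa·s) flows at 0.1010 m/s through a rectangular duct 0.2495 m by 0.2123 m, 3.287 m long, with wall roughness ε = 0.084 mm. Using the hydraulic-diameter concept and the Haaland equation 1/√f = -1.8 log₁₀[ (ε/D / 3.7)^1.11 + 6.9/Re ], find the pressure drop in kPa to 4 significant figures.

ΔP ≈ 0.003954 kPa

Hydraulic diameter D_h = 4A/P = 4·(0.2495·0.2123)/(2·(0.2495+0.2123)) = 0.2119/0.9236 = 0.2294 m.
Re = ρVD_h/μ = 1821·0.101·0.2294/0.00344 = 1.227e+04.
ε/D_h = 8.4e-05/0.2294 = 0.000366; Haaland gives 1/√f = -1.8 log₁₀[3.59e-05+0.000563] = 5.801, so f = 0.02971.
ΔP = f(L/D_h)(ρV²/2) = 0.02971·3.287/0.2294·9.288 = 3.954 Pa.
ΔP = 0.003954 kPa.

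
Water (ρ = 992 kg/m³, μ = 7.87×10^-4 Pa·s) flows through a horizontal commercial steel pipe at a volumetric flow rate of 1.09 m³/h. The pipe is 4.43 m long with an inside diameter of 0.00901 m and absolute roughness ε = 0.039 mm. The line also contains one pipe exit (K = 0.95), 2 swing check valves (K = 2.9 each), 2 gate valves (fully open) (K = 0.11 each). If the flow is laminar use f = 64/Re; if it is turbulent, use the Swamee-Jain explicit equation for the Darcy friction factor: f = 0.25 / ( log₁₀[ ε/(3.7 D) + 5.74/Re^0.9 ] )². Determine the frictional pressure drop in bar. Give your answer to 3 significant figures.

ΔP ≈ 2.50 bar

Q = 1.09 m³/h = 1.09/3600 = 0.0003028 m³/s.
Cross-sectional area A = πD²/4 = π(0.00901)²/4 = 6.376e-05 m²; mean velocity V = Q/A = 0.0003028/6.376e-05 = 4.749 m/s.
Reynolds number Re = ρVD/μ = 992 · 4.749 · 0.00901 / 0.000787 = 5.393e+04.
Re > 4000 → turbulent. Relative roughness ε/D = 3.9e-05/0.00901 = 0.00433. Swamee-Jain: f = 0.25/(log₁₀[0.00433/3.7 + 5.74/5.393e+04^0.9])² = 0.25/(log₁₀[0.00117 + 0.000316])² = 0.25/(-2.828)² = 0.03126.
Total minor-loss coefficient ΣK = 1·0.95 + 2·2.9 + 2·0.11 = 6.97.
ΔP = [f·L/D + ΣK]·(ρV²/2) = [0.03126·4.43/0.00901 + 6.97]·(992·4.749²/2) = [15.37 + 6.97]·1.119e+04 = 2.499e+05 Pa.
ΔP = 2.499e+05 Pa = 2.50 bar.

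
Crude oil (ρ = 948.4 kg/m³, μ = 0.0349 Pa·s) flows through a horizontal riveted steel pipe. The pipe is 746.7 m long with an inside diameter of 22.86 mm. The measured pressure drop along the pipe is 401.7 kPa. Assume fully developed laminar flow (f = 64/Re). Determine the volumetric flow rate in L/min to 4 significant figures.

Q ≈ 6.199 L/min

For laminar flow, f = 64/Re with Re = ρVD/μ, so Darcy-Weisbach reduces to ΔP = 32μLV/D². Solving for V: V = ΔP·D²/(32μL) = 4.017e+05·(0.02286)²/(32·0.0349·746.7) = 0.2517 m/s.
Check: Re = ρVD/μ = 948.4·0.2517·0.02286/0.0349 = 156.4 < 2300, so the laminar assumption holds.
Q = V·A = 0.2517·(π/4·0.02286²) = 0.0001033 m³/s = 6.199 L/min.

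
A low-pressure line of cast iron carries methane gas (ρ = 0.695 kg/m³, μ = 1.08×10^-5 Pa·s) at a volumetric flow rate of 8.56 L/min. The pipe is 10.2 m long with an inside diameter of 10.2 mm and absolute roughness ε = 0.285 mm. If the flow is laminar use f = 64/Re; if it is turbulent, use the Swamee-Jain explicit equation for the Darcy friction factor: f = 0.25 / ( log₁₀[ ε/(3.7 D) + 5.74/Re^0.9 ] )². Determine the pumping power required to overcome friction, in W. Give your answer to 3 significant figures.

Q = 8.56 L/min = 8.56/60000 = 0.0001427 m³/s.
Cross-sectional area A = πD²/4 = π(0.0102)²/4 = 8.171e-05 m²; mean velocity V = Q/A = 0.0001427/8.171e-05 = 1.746 m/s.
Reynolds number Re = ρVD/μ = 0.695 · 1.746 · 0.0102 / 1.08e-05 = 1146.
Re < 2300 → laminar flow, so f = 64/Re = 64/1146 = 0.05585 (the turbulent correlation is not needed).
Darcy-Weisbach: ΔP = f(L/D)(ρV²/2) = 0.05585·(10.2/0.0102)·(0.695·1.746²/2) = 0.05585·1000·1.059 = 59.16 Pa.
Pumping power P = QΔP = 0.0001427·59.16 = 0.008440 W = 0.00844 W.

P ≈ 0.00844 W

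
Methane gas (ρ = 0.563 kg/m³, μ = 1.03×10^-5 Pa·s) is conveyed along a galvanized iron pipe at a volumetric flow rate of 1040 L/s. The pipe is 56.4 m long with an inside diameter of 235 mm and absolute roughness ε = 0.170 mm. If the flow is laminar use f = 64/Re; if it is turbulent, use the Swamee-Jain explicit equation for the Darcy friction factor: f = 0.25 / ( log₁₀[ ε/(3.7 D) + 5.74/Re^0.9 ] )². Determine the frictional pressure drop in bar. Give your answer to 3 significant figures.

ΔP ≈ 0.00757 bar

Q = 1040 L/s = 1040/1000 = 1.04 m³/s.
Cross-sectional area A = πD²/4 = π(0.235)²/4 = 0.04337 m²; mean velocity V = Q/A = 1.04/0.04337 = 23.98 m/s.
Reynolds number Re = ρVD/μ = 0.563 · 23.98 · 0.235 / 1.03e-05 = 3.08e+05.
Re > 4000 → turbulent. Relative roughness ε/D = 0.00017/0.235 = 0.000723. Swamee-Jain: f = 0.25/(log₁₀[0.000723/3.7 + 5.74/3.08e+05^0.9])² = 0.25/(log₁₀[0.000196 + 6.6e-05])² = 0.25/(-3.583)² = 0.01948.
Darcy-Weisbach: ΔP = f(L/D)(ρV²/2) = 0.01948·(56.4/0.235)·(0.563·23.98²/2) = 0.01948·240·161.8 = 756.6 Pa.
ΔP = 756.6 Pa = 0.00757 bar.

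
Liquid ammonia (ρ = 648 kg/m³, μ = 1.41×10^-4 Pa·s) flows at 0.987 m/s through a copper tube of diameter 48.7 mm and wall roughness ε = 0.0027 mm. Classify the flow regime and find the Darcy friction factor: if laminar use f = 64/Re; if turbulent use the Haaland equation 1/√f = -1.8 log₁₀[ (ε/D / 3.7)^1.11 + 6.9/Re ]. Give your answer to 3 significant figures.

f ≈ 0.0156

Re = ρVD/μ = 648·0.987·0.0487/0.000141 = 2.209e+05.
Re > 4000 → turbulent. ε/D = 2.7e-06/0.0487 = 5.54e-05; Haaland: 1/√f = -1.8 log₁₀[4.42e-06 + 3.12e-05] = 8.006, so f = 0.0156.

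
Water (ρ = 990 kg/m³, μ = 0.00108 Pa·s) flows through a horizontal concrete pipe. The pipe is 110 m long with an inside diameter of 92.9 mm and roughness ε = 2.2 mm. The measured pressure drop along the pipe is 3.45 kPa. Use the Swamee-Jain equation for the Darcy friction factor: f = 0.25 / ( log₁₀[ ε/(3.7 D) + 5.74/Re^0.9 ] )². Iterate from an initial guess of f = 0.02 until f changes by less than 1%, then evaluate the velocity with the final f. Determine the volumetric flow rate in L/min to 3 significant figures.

Rearranging Darcy-Weisbach: V = √(2·ΔP·D/(f·L·ρ)). With ε/D = 0.0022/0.0929 = 0.0237, iterate starting from f = 0.02:
  f = 0.02 → V = √(2·3450·0.0929/(0.02·110·990)) = 0.5425 m/s; Re = ρVD/μ = 4.62e+04; f → 0.0531
  f = 0.0531 → V = 0.3329 m/s; Re = 2.835e+04; f → 0.05373
  f = 0.05373 → V = 0.331 m/s; Re = 2.819e+04; f → 0.05374
Converged (Δf/f < 1%). With the final f = 0.05374: V = √(2·3450·0.0929/(0.05374·110·990)) = 0.331 m/s.
Q = V·A = 0.331·(π/4·0.0929²) = 0.002243 m³/s = 135 L/min.

Q ≈ 135 L/min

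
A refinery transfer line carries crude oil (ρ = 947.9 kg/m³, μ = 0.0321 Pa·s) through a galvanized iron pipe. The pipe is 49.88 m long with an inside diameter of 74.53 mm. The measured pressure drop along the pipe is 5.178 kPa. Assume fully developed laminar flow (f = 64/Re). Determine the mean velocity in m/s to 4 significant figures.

For laminar flow, f = 64/Re with Re = ρVD/μ, so Darcy-Weisbach reduces to ΔP = 32μLV/D². Solving for V: V = ΔP·D²/(32μL) = 5178·(0.07453)²/(32·0.0321·49.88) = 0.5614 m/s.
Check: Re = ρVD/μ = 947.9·0.5614·0.07453/0.0321 = 1235 < 2300, so the laminar assumption holds.

V ≈ 0.5614 m/s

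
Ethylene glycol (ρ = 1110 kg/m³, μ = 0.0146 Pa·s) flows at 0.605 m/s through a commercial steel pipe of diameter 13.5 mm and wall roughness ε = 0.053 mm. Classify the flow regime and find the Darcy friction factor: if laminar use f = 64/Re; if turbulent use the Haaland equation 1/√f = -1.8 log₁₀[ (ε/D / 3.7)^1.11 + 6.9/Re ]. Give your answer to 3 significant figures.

f ≈ 0.103

Re = ρVD/μ = 1110·0.605·0.0135/0.0146 = 621.
Re < 2300 → laminar, so f = 64/Re = 0.1031 (roughness is irrelevant in laminar flow).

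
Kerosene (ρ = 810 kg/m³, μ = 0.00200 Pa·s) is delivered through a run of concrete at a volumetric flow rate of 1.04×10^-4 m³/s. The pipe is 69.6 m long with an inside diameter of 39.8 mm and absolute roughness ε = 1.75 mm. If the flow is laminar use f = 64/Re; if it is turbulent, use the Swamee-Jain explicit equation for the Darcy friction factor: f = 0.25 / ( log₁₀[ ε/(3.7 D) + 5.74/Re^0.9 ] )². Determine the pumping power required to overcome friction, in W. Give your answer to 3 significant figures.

Cross-sectional area A = πD²/4 = π(0.0398)²/4 = 0.001244 m²; mean velocity V = Q/A = 0.000104/0.001244 = 0.08359 m/s.
Reynolds number Re = ρVD/μ = 810 · 0.08359 · 0.0398 / 0.002 = 1347.
Re < 2300 → laminar flow, so f = 64/Re = 64/1347 = 0.0475 (the turbulent correlation is not needed).
Darcy-Weisbach: ΔP = f(L/D)(ρV²/2) = 0.0475·(69.6/0.0398)·(810·0.08359²/2) = 0.0475·1749·2.83 = 235.1 Pa.
Pumping power P = QΔP = 0.000104·235.1 = 0.02445 W = 0.0244 W.

P ≈ 0.0244 W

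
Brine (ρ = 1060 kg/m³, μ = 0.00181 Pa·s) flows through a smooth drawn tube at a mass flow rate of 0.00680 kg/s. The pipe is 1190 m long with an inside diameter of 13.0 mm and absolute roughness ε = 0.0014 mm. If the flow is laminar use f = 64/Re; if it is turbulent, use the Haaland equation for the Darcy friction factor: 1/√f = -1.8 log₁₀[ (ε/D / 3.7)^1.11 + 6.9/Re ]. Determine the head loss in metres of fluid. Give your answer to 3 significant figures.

A = πD²/4 = π(0.013)²/4 = 0.0001327 m²; mean velocity V = ṁ/(ρA) = 0.0068/(1060 · 0.0001327) = 0.04833 m/s.
Reynolds number Re = ρVD/μ = 1060 · 0.04833 · 0.013 / 0.00181 = 368.
Re < 2300 → laminar flow, so f = 64/Re = 64/368 = 0.1739 (the turbulent correlation is not needed).
Darcy-Weisbach: ΔP = f(L/D)(ρV²/2) = 0.1739·(1190/0.013)·(1060·0.04833²/2) = 0.1739·9.154e+04·1.238 = 1.971e+04 Pa.
Head loss h_f = ΔP/(ρg) = 1.971e+04/(1060·9.81) = 1.90 m.

h_f ≈ 1.90 m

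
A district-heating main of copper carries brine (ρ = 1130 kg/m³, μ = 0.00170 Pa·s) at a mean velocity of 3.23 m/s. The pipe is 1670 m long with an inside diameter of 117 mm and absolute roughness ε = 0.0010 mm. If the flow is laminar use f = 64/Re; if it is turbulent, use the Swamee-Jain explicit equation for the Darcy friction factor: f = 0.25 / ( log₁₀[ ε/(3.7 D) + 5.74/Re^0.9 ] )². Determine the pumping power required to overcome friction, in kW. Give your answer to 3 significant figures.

Reynolds number Re = ρVD/μ = 1130 · 3.23 · 0.117 / 0.0017 = 2.512e+05.
Re > 4000 → turbulent. Relative roughness ε/D = 1e-06/0.117 = 8.55e-06. Swamee-Jain: f = 0.25/(log₁₀[8.55e-06/3.7 + 5.74/2.512e+05^0.9])² = 0.25/(log₁₀[2.31e-06 + 7.92e-05])² = 0.25/(-4.089)² = 0.01495.
Darcy-Weisbach: ΔP = f(L/D)(ρV²/2) = 0.01495·(1670/0.117)·(1130·3.23²/2) = 0.01495·1.427e+04·5895 = 1.258e+06 Pa.
Q = V·A = 3.23·0.01075 = 0.03473 m³/s.
Pumping power P = QΔP = 0.03473·1.258e+06 = 43700 W = 43.7 kW.

P ≈ 43.7 kW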